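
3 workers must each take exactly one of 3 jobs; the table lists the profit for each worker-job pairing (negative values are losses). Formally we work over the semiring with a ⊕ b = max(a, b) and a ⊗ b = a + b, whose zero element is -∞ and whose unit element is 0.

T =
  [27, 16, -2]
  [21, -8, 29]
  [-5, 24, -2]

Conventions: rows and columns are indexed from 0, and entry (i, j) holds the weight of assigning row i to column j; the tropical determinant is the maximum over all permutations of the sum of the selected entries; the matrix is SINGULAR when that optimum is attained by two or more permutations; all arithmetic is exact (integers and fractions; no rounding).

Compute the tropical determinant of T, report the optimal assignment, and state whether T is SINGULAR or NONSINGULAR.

σ = (0, 1, 2): 27 + (-8) + (-2) = 17
σ = (0, 2, 1): 27 + 29 + 24 = 80
σ = (1, 0, 2): 16 + 21 + (-2) = 35
σ = (1, 2, 0): 16 + 29 + (-5) = 40
σ = (2, 0, 1): (-2) + 21 + 24 = 43
σ = (2, 1, 0): (-2) + (-8) + (-5) = -15
Optimal value attained by: σ = (0, 2, 1).
Answer: det⊕(T) = 80; verdict: NONSINGULAR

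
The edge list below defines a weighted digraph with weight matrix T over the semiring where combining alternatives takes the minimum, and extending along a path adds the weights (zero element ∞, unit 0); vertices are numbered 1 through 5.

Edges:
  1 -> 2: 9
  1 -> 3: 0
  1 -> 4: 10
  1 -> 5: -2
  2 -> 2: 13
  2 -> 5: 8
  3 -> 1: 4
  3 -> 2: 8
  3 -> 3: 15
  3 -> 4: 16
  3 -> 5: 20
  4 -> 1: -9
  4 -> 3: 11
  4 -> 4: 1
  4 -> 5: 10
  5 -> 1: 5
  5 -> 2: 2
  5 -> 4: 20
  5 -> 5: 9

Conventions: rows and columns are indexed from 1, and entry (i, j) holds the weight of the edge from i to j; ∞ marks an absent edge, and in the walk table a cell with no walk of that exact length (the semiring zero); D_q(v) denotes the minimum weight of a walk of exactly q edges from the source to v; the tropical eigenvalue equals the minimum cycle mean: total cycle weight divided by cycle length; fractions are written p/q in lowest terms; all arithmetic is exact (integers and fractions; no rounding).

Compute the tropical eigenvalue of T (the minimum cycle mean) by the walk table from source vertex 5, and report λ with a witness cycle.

q=0: [∞, ∞, ∞, ∞, 0]
q=1: [5, 2, ∞, 20, 9]
q=2: [11, 11, 5, 15, 3]
q=3: [6, 5, 11, 16, 9]
q=4: [7, 11, 6, 16, 4]
q=5: [7, 6, 7, 17, 5]
Optimal cycle mean attained by: cycle 1->4->1, total 10 + (-9), length 2.
Answer: λ = 1/2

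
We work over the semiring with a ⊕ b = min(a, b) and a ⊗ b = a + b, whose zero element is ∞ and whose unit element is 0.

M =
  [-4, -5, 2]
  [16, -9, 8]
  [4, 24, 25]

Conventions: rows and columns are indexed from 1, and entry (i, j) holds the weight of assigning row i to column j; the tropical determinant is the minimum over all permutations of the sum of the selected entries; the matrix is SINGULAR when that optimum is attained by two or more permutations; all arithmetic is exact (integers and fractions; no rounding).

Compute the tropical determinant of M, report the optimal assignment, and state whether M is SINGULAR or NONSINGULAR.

σ = (1, 2, 3): (-4) + (-9) + 25 = 12
σ = (1, 3, 2): (-4) + 8 + 24 = 28
σ = (2, 1, 3): (-5) + 16 + 25 = 36
σ = (2, 3, 1): (-5) + 8 + 4 = 7
σ = (3, 1, 2): 2 + 16 + 24 = 42
σ = (3, 2, 1): 2 + (-9) + 4 = -3
Optimal value attained by: σ = (3, 2, 1).
Answer: det⊕(M) = -3; verdict: NONSINGULAR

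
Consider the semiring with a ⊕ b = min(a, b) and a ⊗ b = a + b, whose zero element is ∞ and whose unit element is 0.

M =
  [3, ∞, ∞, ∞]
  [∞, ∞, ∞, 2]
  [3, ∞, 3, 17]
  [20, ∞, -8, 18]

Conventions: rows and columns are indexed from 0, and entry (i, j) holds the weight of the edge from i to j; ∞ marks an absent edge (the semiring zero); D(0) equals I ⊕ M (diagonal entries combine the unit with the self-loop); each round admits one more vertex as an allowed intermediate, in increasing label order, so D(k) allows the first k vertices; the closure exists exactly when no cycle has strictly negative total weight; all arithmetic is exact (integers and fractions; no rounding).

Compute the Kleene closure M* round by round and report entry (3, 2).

D(0):
  [0, ∞, ∞, ∞]
  [∞, 0, ∞, 2]
  [3, ∞, 0, 17]
  [20, ∞, -8, 0]
D(1):
  [0, ∞, ∞, ∞]
  [∞, 0, ∞, 2]
  [3, ∞, 0, 17]
  [20, ∞, -8, 0]
D(2):
  [0, ∞, ∞, ∞]
  [∞, 0, ∞, 2]
  [3, ∞, 0, 17]
  [20, ∞, -8, 0]
D(3):
  [0, ∞, ∞, ∞]
  [∞, 0, ∞, 2]
  [3, ∞, 0, 17]
  [-5, ∞, -8, 0]
D(4):
  [0, ∞, ∞, ∞]
  [-3, 0, -6, 2]
  [3, ∞, 0, 17]
  [-5, ∞, -8, 0]
Answer: M*[3][2] = -8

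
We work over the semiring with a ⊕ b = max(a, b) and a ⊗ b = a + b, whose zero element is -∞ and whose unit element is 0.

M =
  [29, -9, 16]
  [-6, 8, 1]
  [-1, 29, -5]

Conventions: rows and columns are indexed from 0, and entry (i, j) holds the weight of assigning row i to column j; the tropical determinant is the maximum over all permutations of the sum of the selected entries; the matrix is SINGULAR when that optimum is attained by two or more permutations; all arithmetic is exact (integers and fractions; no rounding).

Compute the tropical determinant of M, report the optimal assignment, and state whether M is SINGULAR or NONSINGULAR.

σ = (0, 1, 2): 29 + 8 + (-5) = 32
σ = (0, 2, 1): 29 + 1 + 29 = 59
σ = (1, 0, 2): (-9) + (-6) + (-5) = -20
σ = (1, 2, 0): (-9) + 1 + (-1) = -9
σ = (2, 0, 1): 16 + (-6) + 29 = 39
σ = (2, 1, 0): 16 + 8 + (-1) = 23
Optimal value attained by: σ = (0, 2, 1).
Answer: det⊕(M) = 59; verdict: NONSINGULAR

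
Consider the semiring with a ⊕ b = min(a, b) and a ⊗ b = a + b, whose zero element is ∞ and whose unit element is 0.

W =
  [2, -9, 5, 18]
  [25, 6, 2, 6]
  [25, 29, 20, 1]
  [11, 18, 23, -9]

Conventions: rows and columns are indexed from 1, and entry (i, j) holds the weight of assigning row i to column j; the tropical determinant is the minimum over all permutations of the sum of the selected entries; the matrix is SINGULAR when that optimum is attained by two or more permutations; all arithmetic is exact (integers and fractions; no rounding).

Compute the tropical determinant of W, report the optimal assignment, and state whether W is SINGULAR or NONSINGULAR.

σ = (1, 2, 3, 4): 2 + 6 + 20 + (-9) = 19
σ = (1, 2, 4, 3): 2 + 6 + 1 + 23 = 32
σ = (1, 3, 2, 4): 2 + 2 + 29 + (-9) = 24
σ = (1, 3, 4, 2): 2 + 2 + 1 + 18 = 23
σ = (1, 4, 2, 3): 2 + 6 + 29 + 23 = 60
σ = (1, 4, 3, 2): 2 + 6 + 20 + 18 = 46
σ = (2, 1, 3, 4): (-9) + 25 + 20 + (-9) = 27
σ = (2, 1, 4, 3): (-9) + 25 + 1 + 23 = 40
σ = (2, 3, 1, 4): (-9) + 2 + 25 + (-9) = 9
σ = (2, 3, 4, 1): (-9) + 2 + 1 + 11 = 5
σ = (2, 4, 1, 3): (-9) + 6 + 25 + 23 = 45
σ = (2, 4, 3, 1): (-9) + 6 + 20 + 11 = 28
σ = (3, 1, 2, 4): 5 + 25 + 29 + (-9) = 50
σ = (3, 1, 4, 2): 5 + 25 + 1 + 18 = 49
σ = (3, 2, 1, 4): 5 + 6 + 25 + (-9) = 27
σ = (3, 2, 4, 1): 5 + 6 + 1 + 11 = 23
σ = (3, 4, 1, 2): 5 + 6 + 25 + 18 = 54
σ = (3, 4, 2, 1): 5 + 6 + 29 + 11 = 51
σ = (4, 1, 2, 3): 18 + 25 + 29 + 23 = 95
σ = (4, 1, 3, 2): 18 + 25 + 20 + 18 = 81
σ = (4, 2, 1, 3): 18 + 6 + 25 + 23 = 72
σ = (4, 2, 3, 1): 18 + 6 + 20 + 11 = 55
σ = (4, 3, 1, 2): 18 + 2 + 25 + 18 = 63
σ = (4, 3, 2, 1): 18 + 2 + 29 + 11 = 60
Optimal value attained by: σ = (2, 3, 4, 1).
Answer: det⊕(W) = 5; verdict: NONSINGULAR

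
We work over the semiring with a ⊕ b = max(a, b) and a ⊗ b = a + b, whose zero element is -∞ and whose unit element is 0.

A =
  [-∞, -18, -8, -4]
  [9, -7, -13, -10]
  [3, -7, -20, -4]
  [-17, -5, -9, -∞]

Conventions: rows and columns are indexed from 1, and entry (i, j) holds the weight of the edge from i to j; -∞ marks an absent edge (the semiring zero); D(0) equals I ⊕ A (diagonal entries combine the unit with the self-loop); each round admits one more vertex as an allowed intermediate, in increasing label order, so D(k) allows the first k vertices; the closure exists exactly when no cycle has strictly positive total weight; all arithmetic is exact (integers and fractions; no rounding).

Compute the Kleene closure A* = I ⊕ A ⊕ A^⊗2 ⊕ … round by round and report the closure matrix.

D(0):
  [0, -18, -8, -4]
  [9, 0, -13, -10]
  [3, -7, 0, -4]
  [-17, -5, -9, 0]
D(1):
  [0, -18, -8, -4]
  [9, 0, 1, 5]
  [3, -7, 0, -1]
  [-17, -5, -9, 0]
D(2):
  [0, -18, -8, -4]
  [9, 0, 1, 5]
  [3, -7, 0, -1]
  [4, -5, -4, 0]
D(3):
  [0, -15, -8, -4]
  [9, 0, 1, 5]
  [3, -7, 0, -1]
  [4, -5, -4, 0]
D(4):
  [0, -9, -8, -4]
  [9, 0, 1, 5]
  [3, -6, 0, -1]
  [4, -5, -4, 0]
Answer: A* = [[0, -9, -8, -4], [9, 0, 1, 5], [3, -6, 0, -1], [4, -5, -4, 0]]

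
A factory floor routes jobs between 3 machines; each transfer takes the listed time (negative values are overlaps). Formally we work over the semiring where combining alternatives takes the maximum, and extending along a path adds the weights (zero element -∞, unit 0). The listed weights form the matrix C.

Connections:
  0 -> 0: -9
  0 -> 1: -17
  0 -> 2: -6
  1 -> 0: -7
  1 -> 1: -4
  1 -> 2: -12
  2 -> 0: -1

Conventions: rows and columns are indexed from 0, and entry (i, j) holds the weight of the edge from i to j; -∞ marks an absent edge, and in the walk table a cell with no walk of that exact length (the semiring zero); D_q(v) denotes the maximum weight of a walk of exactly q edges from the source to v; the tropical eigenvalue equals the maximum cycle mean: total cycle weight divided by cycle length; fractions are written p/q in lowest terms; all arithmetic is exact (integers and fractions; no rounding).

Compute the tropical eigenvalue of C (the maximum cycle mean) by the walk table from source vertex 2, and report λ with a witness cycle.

q=0: [-∞, -∞, 0]
q=1: [-1, -∞, -∞]
q=2: [-10, -18, -7]
q=3: [-8, -22, -16]
Optimal cycle mean attained by: cycle 0->2->0, total (-6) + (-1), length 2.
Answer: λ = -7/2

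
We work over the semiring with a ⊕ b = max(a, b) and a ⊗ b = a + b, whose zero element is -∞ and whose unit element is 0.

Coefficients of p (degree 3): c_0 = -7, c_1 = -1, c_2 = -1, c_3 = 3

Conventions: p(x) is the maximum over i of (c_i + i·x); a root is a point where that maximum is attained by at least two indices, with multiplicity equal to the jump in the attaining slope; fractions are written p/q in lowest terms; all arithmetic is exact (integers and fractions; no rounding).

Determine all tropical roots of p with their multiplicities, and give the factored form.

hull edge (i=0, c=-7) to (i=1, c=-1): slope 6, span 1
hull edge (i=1, c=-1) to (i=3, c=3): slope 2, span 2
Factored form: p(x) = 3 ⊗ (x ⊕ (-6)) ⊗ (x ⊕ (-2)) ⊗ (x ⊕ (-2))
Answer: roots = -6 (mult 1), -2 (mult 2)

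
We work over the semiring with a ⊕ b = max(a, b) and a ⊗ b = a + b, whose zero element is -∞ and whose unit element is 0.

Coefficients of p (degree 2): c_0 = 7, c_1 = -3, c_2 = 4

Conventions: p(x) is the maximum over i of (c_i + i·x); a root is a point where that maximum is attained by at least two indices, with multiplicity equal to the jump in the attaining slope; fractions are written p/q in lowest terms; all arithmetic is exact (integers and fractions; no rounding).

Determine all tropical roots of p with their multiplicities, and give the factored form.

hull edge (i=0, c=7) to (i=2, c=4): slope -3/2, span 2
Factored form: p(x) = 4 ⊗ (x ⊕ 3/2) ⊗ (x ⊕ 3/2)
Answer: roots = 3/2 (mult 2)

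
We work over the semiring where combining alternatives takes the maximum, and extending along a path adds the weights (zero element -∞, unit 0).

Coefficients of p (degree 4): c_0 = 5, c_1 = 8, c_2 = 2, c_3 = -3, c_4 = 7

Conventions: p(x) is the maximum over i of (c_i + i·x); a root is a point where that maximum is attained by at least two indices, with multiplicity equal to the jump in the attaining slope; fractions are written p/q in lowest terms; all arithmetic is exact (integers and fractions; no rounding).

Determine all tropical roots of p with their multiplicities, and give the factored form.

hull edge (i=0, c=5) to (i=1, c=8): slope 3, span 1
hull edge (i=1, c=8) to (i=4, c=7): slope -1/3, span 3
Factored form: p(x) = 7 ⊗ (x ⊕ (-3)) ⊗ (x ⊕ 1/3) ⊗ (x ⊕ 1/3) ⊗ (x ⊕ 1/3)
Answer: roots = -3 (mult 1), 1/3 (mult 3)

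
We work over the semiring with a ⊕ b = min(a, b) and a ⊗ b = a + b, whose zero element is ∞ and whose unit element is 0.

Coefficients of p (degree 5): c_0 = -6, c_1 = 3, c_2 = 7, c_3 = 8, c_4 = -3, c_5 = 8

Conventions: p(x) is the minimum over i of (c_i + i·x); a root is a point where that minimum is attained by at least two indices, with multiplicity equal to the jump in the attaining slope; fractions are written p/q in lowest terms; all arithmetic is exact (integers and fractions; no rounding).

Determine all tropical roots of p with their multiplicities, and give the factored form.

hull edge (i=0, c=-6) to (i=4, c=-3): slope 3/4, span 4
hull edge (i=4, c=-3) to (i=5, c=8): slope 11, span 1
Factored form: p(x) = 8 ⊗ (x ⊕ (-11)) ⊗ (x ⊕ (-3/4)) ⊗ (x ⊕ (-3/4)) ⊗ (x ⊕ (-3/4)) ⊗ (x ⊕ (-3/4))
Answer: roots = -11 (mult 1), -3/4 (mult 4)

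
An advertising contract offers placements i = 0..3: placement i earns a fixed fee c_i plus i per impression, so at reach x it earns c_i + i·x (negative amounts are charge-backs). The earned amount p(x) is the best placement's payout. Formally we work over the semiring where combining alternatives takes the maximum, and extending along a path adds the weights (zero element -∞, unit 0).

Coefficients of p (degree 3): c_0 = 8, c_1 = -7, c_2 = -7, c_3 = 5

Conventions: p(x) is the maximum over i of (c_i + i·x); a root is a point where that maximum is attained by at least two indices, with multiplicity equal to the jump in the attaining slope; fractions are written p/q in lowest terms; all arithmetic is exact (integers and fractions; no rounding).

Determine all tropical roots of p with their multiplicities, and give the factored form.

hull edge (i=0, c=8) to (i=3, c=5): slope -1, span 3
Factored form: p(x) = 5 ⊗ (x ⊕ 1) ⊗ (x ⊕ 1) ⊗ (x ⊕ 1)
Answer: roots = 1 (mult 3)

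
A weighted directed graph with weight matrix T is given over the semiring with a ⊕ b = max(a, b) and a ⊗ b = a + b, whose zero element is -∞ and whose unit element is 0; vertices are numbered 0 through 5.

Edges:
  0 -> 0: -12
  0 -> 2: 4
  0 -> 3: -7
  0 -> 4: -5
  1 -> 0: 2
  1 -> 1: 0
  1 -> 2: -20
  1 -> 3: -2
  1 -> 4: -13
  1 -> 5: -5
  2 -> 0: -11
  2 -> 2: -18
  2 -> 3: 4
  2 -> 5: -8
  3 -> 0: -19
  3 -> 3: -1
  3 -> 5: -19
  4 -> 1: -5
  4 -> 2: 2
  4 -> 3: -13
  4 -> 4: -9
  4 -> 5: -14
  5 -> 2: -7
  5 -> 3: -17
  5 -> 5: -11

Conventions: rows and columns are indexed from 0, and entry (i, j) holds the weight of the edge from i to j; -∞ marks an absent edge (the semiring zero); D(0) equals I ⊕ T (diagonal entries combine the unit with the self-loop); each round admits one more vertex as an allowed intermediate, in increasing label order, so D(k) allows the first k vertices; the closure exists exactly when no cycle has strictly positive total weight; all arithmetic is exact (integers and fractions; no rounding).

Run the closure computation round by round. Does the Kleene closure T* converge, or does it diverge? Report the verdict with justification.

D(0):
  [0, -∞, 4, -7, -5, -∞]
  [2, 0, -20, -2, -13, -5]
  [-11, -∞, 0, 4, -∞, -8]
  [-19, -∞, -∞, 0, -∞, -19]
  [-∞, -5, 2, -13, 0, -14]
  [-∞, -∞, -7, -17, -∞, 0]
D(1):
  [0, -∞, 4, -7, -5, -∞]
  [2, 0, 6, -2, -3, -5]
  [-11, -∞, 0, 4, -16, -8]
  [-19, -∞, -15, 0, -24, -19]
  [-∞, -5, 2, -13, 0, -14]
  [-∞, -∞, -7, -17, -∞, 0]
D(2):
  [0, -∞, 4, -7, -5, -∞]
  [2, 0, 6, -2, -3, -5]
  [-11, -∞, 0, 4, -16, -8]
  [-19, -∞, -15, 0, -24, -19]
  [-3, -5, 2, -7, 0, -10]
  [-∞, -∞, -7, -17, -∞, 0]
D(3):
  [0, -∞, 4, 8, -5, -4]
  [2, 0, 6, 10, -3, -2]
  [-11, -∞, 0, 4, -16, -8]
  [-19, -∞, -15, 0, -24, -19]
  [-3, -5, 2, 6, 0, -6]
  [-18, -∞, -7, -3, -23, 0]
D(4):
  [0, -∞, 4, 8, -5, -4]
  [2, 0, 6, 10, -3, -2]
  [-11, -∞, 0, 4, -16, -8]
  [-19, -∞, -15, 0, -24, -19]
  [-3, -5, 2, 6, 0, -6]
  [-18, -∞, -7, -3, -23, 0]
D(5):
  [0, -10, 4, 8, -5, -4]
  [2, 0, 6, 10, -3, -2]
  [-11, -21, 0, 4, -16, -8]
  [-19, -29, -15, 0, -24, -19]
  [-3, -5, 2, 6, 0, -6]
  [-18, -28, -7, -3, -23, 0]
D(6):
  [0, -10, 4, 8, -5, -4]
  [2, 0, 6, 10, -3, -2]
  [-11, -21, 0, 4, -16, -8]
  [-19, -29, -15, 0, -24, -19]
  [-3, -5, 2, 6, 0, -6]
  [-18, -28, -7, -3, -23, 0]
Key observation: every diagonal entry stays at the unit through all rounds, so no improving cycle exists.
Answer: CONVERGES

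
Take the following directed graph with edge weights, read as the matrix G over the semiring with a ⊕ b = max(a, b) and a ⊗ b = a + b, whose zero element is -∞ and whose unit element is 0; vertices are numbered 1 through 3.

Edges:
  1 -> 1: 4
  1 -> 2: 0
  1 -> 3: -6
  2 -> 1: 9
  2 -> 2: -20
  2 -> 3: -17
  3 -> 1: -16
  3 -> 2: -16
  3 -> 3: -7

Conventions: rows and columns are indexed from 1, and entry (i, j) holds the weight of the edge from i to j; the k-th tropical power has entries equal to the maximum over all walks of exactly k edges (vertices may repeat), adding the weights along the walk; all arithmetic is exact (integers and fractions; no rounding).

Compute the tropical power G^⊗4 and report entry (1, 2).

G^⊗2:
  [9, 4, -2]
  [13, 9, 3]
  [-7, -16, -14]
G^⊗3:
  [13, 9, 3]
  [18, 13, 7]
  [-3, -7, -13]
G^⊗4:
  [18, 13, 7]
  [22, 18, 12]
  [2, -3, -9]
Key observation: the optimum is the walk 1->1->2->1->2, with weight 4 + 0 + 9 + 0 = 13.
Optimal value attained by: walk 1->1->2->1->2.
Answer: (G^⊗4)[1][2] = 13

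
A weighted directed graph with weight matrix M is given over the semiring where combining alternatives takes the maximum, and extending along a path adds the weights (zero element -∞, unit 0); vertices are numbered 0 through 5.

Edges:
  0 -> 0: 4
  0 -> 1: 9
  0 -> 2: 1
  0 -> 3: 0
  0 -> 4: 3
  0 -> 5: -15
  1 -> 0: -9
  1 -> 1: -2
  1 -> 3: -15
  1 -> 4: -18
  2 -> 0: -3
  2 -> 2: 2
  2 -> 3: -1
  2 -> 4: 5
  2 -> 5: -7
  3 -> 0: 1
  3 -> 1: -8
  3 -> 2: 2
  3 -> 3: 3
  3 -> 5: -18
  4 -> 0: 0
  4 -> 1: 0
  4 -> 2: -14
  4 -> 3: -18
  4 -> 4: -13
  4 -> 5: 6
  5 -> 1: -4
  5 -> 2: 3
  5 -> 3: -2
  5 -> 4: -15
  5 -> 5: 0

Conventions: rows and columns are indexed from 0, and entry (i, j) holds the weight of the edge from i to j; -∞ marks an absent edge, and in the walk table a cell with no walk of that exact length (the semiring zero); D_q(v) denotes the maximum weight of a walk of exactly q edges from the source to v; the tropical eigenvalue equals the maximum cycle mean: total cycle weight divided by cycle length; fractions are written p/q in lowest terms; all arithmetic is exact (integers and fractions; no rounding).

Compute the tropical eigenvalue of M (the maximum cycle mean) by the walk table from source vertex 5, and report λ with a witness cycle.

q=0: [-∞, -∞, -∞, -∞, -∞, 0]
q=1: [-∞, -4, 3, -2, -15, 0]
q=2: [0, -4, 5, 2, 8, 0]
q=3: [8, 9, 7, 5, 10, 14]
q=4: [12, 17, 17, 12, 12, 16]
q=5: [16, 21, 19, 16, 22, 18]
q=6: [22, 25, 21, 19, 24, 28]
Optimal cycle mean attained by: cycle 2->4->5->2, total 5 + 6 + 3, length 3.
Answer: λ = 14/3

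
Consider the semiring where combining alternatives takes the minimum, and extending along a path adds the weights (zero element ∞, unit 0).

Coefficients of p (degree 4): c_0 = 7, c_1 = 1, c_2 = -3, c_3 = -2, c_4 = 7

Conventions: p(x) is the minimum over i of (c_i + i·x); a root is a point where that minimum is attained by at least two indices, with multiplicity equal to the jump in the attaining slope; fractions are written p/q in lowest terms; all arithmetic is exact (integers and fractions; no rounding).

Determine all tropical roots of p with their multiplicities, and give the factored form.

hull edge (i=0, c=7) to (i=1, c=1): slope -6, span 1
hull edge (i=1, c=1) to (i=2, c=-3): slope -4, span 1
hull edge (i=2, c=-3) to (i=3, c=-2): slope 1, span 1
hull edge (i=3, c=-2) to (i=4, c=7): slope 9, span 1
Factored form: p(x) = 7 ⊗ (x ⊕ (-9)) ⊗ (x ⊕ (-1)) ⊗ (x ⊕ 4) ⊗ (x ⊕ 6)
Answer: roots = -9 (mult 1), -1 (mult 1), 4 (mult 1), 6 (mult 1)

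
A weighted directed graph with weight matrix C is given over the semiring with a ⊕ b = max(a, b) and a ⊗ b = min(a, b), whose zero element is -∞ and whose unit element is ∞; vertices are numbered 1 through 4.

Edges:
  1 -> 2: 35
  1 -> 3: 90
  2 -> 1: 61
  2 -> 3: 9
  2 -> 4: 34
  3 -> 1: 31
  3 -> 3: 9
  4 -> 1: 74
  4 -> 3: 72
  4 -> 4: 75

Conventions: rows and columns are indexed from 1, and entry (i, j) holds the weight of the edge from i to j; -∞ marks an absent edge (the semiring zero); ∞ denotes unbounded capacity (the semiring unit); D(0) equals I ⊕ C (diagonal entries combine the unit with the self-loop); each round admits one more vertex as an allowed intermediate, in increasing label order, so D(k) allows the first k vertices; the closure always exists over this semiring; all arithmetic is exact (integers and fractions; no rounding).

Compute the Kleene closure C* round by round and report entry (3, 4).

D(0):
  [∞, 35, 90, -∞]
  [61, ∞, 9, 34]
  [31, -∞, ∞, -∞]
  [74, -∞, 72, ∞]
D(1):
  [∞, 35, 90, -∞]
  [61, ∞, 61, 34]
  [31, 31, ∞, -∞]
  [74, 35, 74, ∞]
D(2):
  [∞, 35, 90, 34]
  [61, ∞, 61, 34]
  [31, 31, ∞, 31]
  [74, 35, 74, ∞]
D(3):
  [∞, 35, 90, 34]
  [61, ∞, 61, 34]
  [31, 31, ∞, 31]
  [74, 35, 74, ∞]
D(4):
  [∞, 35, 90, 34]
  [61, ∞, 61, 34]
  [31, 31, ∞, 31]
  [74, 35, 74, ∞]
Answer: C*[3][4] = 31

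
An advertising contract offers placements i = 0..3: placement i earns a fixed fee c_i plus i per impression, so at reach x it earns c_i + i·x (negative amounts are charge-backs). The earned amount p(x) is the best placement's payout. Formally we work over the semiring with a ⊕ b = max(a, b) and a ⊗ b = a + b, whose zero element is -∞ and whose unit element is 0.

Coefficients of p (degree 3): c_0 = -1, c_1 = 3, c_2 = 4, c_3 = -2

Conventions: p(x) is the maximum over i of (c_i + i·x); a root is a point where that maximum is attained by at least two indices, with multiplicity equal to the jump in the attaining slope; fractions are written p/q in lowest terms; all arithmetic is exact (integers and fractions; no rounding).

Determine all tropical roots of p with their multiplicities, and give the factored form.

hull edge (i=0, c=-1) to (i=1, c=3): slope 4, span 1
hull edge (i=1, c=3) to (i=2, c=4): slope 1, span 1
hull edge (i=2, c=4) to (i=3, c=-2): slope -6, span 1
Factored form: p(x) = -2 ⊗ (x ⊕ (-4)) ⊗ (x ⊕ (-1)) ⊗ (x ⊕ 6)
Answer: roots = -4 (mult 1), -1 (mult 1), 6 (mult 1)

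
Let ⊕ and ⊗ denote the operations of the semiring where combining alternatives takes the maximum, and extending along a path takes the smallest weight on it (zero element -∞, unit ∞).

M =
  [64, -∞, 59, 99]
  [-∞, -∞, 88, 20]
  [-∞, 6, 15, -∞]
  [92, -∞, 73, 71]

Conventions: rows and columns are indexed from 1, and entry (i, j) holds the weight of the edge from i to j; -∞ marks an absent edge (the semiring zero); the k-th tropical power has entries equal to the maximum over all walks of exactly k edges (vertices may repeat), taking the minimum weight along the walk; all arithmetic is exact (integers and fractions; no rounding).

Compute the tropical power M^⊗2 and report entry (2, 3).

M^⊗2:
  [92, 6, 73, 71]
  [20, 6, 20, 20]
  [-∞, 6, 15, 6]
  [71, 6, 71, 92]
Key observation: the optimum is the walk 2->4->3, with weight 20 min 73 = 20.
Optimal value attained by: walk 2->4->3.
Answer: (M^⊗2)[2][3] = 20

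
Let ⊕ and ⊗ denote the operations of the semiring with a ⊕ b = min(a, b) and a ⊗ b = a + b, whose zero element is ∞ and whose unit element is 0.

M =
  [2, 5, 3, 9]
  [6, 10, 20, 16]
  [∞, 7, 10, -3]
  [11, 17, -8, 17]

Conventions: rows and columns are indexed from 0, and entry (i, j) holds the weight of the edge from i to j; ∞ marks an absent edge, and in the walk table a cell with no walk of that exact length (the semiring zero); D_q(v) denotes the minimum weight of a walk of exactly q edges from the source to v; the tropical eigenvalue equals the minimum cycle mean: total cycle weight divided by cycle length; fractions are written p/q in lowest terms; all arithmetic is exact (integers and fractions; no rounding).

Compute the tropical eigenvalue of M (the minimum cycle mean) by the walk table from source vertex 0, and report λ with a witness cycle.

q=0: [0, ∞, ∞, ∞]
q=1: [2, 5, 3, 9]
q=2: [4, 7, 1, 0]
q=3: [6, 8, -8, -2]
q=4: [8, -1, -10, -11]
Optimal cycle mean attained by: cycle 2->3->2, total (-3) + (-8), length 2.
Answer: λ = -11/2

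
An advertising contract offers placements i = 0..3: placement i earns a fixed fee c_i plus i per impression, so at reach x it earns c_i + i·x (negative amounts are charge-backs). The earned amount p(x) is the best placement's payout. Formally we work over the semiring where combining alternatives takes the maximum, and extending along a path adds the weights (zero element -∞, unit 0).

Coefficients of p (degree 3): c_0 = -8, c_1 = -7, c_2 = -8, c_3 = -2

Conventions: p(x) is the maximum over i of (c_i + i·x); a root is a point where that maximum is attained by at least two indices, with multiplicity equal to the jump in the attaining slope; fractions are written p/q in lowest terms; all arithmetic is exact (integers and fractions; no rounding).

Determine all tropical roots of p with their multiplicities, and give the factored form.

hull edge (i=0, c=-8) to (i=3, c=-2): slope 2, span 3
Factored form: p(x) = -2 ⊗ (x ⊕ (-2)) ⊗ (x ⊕ (-2)) ⊗ (x ⊕ (-2))
Answer: roots = -2 (mult 3)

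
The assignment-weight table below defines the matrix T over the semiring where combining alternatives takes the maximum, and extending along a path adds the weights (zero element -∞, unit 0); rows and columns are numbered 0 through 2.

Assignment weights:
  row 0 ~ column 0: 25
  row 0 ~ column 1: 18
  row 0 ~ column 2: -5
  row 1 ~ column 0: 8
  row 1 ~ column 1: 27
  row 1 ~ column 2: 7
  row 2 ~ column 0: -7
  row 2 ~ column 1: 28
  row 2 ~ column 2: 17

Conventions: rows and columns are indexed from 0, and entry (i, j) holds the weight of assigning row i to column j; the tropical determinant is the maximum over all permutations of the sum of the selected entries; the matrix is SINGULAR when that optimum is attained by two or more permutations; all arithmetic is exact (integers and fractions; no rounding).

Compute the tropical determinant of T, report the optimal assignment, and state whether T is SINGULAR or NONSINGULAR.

σ = (0, 1, 2): 25 + 27 + 17 = 69
σ = (0, 2, 1): 25 + 7 + 28 = 60
σ = (1, 0, 2): 18 + 8 + 17 = 43
σ = (1, 2, 0): 18 + 7 + (-7) = 18
σ = (2, 0, 1): (-5) + 8 + 28 = 31
σ = (2, 1, 0): (-5) + 27 + (-7) = 15
Optimal value attained by: σ = (0, 1, 2).
Answer: det⊕(T) = 69; verdict: NONSINGULAR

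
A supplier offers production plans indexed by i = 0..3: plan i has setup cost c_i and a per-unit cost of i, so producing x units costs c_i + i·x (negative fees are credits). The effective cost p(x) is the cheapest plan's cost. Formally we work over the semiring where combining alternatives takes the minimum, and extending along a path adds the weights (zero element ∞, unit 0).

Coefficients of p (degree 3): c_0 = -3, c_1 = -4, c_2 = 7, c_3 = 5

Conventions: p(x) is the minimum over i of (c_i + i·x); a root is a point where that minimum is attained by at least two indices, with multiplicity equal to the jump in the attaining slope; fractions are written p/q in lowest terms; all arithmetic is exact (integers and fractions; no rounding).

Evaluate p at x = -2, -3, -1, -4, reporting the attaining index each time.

p(-2) = min(-3+0·(-2)=-3, -4+1·(-2)=-6, 7+2·(-2)=3, 5+3·(-2)=-1) = -6 (attained by i=1)
p(-3) = min(-3+0·(-3)=-3, -4+1·(-3)=-7, 7+2·(-3)=1, 5+3·(-3)=-4) = -7 (attained by i=1)
p(-1) = min(-3+0·(-1)=-3, -4+1·(-1)=-5, 7+2·(-1)=5, 5+3·(-1)=2) = -5 (attained by i=1)
p(-4) = min(-3+0·(-4)=-3, -4+1·(-4)=-8, 7+2·(-4)=-1, 5+3·(-4)=-7) = -8 (attained by i=1)
Answer: p(-2) = -6; p(-3) = -7; p(-1) = -5; p(-4) = -8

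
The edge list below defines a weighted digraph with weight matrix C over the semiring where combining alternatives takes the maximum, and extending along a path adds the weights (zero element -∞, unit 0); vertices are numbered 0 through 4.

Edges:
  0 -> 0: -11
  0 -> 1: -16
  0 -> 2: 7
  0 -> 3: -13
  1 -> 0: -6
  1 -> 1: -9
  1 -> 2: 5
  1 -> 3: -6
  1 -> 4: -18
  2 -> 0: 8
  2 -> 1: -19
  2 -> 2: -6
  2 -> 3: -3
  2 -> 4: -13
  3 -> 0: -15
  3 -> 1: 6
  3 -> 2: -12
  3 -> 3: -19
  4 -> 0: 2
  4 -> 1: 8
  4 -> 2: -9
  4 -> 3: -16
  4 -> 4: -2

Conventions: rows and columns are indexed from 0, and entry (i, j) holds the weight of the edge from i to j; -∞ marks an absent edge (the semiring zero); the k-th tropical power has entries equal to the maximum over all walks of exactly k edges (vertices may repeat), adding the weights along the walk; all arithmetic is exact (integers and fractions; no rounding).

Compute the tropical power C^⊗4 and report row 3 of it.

C^⊗2:
  [15, -7, 1, 4, -6]
  [13, 0, 1, 2, -8]
  [2, 3, 15, -5, -15]
  [0, -3, 11, 0, -12]
  [2, 6, 13, 2, -4]
C^⊗3:
  [9, 10, 22, 2, -8]
  [9, 8, 20, 0, -10]
  [23, 1, 9, 12, 2]
  [19, 6, 7, 8, -2]
  [21, 8, 11, 10, 0]
C^⊗4:
  [30, 8, 16, 19, 9]
  [28, 6, 16, 17, 7]
  [17, 18, 30, 10, 0]
  [15, 14, 26, 6, -4]
  [19, 16, 28, 8, -2]
Answer: row 3 of C^⊗4 = [15, 14, 26, 6, -4]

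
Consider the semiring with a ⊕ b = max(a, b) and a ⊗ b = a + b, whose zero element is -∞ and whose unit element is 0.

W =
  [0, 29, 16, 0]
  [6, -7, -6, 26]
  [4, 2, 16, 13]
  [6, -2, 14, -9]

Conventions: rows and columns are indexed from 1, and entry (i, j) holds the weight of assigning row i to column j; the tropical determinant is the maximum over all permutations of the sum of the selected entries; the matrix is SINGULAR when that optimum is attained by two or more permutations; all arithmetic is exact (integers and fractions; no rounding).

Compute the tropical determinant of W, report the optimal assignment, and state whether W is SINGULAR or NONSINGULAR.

σ = (1, 2, 3, 4): 0 + (-7) + 16 + (-9) = 0
σ = (1, 2, 4, 3): 0 + (-7) + 13 + 14 = 20
σ = (1, 3, 2, 4): 0 + (-6) + 2 + (-9) = -13
σ = (1, 3, 4, 2): 0 + (-6) + 13 + (-2) = 5
σ = (1, 4, 2, 3): 0 + 26 + 2 + 14 = 42
σ = (1, 4, 3, 2): 0 + 26 + 16 + (-2) = 40
σ = (2, 1, 3, 4): 29 + 6 + 16 + (-9) = 42
σ = (2, 1, 4, 3): 29 + 6 + 13 + 14 = 62
σ = (2, 3, 1, 4): 29 + (-6) + 4 + (-9) = 18
σ = (2, 3, 4, 1): 29 + (-6) + 13 + 6 = 42
σ = (2, 4, 1, 3): 29 + 26 + 4 + 14 = 73
σ = (2, 4, 3, 1): 29 + 26 + 16 + 6 = 77
σ = (3, 1, 2, 4): 16 + 6 + 2 + (-9) = 15
σ = (3, 1, 4, 2): 16 + 6 + 13 + (-2) = 33
σ = (3, 2, 1, 4): 16 + (-7) + 4 + (-9) = 4
σ = (3, 2, 4, 1): 16 + (-7) + 13 + 6 = 28
σ = (3, 4, 1, 2): 16 + 26 + 4 + (-2) = 44
σ = (3, 4, 2, 1): 16 + 26 + 2 + 6 = 50
σ = (4, 1, 2, 3): 0 + 6 + 2 + 14 = 22
σ = (4, 1, 3, 2): 0 + 6 + 16 + (-2) = 20
σ = (4, 2, 1, 3): 0 + (-7) + 4 + 14 = 11
σ = (4, 2, 3, 1): 0 + (-7) + 16 + 6 = 15
σ = (4, 3, 1, 2): 0 + (-6) + 4 + (-2) = -4
σ = (4, 3, 2, 1): 0 + (-6) + 2 + 6 = 2
Optimal value attained by: σ = (2, 4, 3, 1).
Answer: det⊕(W) = 77; verdict: NONSINGULAR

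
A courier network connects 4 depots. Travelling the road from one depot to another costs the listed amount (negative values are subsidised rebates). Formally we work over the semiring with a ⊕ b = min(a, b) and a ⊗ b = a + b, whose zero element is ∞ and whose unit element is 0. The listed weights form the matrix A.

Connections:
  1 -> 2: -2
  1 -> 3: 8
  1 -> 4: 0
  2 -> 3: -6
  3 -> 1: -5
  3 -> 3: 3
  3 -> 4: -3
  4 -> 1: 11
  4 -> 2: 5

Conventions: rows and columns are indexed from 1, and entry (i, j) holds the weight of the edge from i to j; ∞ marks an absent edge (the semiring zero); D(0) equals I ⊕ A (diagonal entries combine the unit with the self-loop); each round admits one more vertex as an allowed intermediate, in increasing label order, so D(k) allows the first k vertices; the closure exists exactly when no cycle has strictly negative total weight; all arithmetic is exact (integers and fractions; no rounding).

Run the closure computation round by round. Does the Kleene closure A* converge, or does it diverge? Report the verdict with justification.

D(0):
  [0, -2, 8, 0]
  [∞, 0, -6, ∞]
  [-5, ∞, 0, -3]
  [11, 5, ∞, 0]
D(1):
  [0, -2, 8, 0]
  [∞, 0, -6, ∞]
  [-5, -7, 0, -5]
  [11, 5, 19, 0]
Detection: at round 2, diagonal entry (3, 3) turns strictly negative.
Key observation: the cycle 3->1->2->3 has total weight (-5) + (-2) + (-6), which is strictly negative.
Answer: DIVERGES — negative cycle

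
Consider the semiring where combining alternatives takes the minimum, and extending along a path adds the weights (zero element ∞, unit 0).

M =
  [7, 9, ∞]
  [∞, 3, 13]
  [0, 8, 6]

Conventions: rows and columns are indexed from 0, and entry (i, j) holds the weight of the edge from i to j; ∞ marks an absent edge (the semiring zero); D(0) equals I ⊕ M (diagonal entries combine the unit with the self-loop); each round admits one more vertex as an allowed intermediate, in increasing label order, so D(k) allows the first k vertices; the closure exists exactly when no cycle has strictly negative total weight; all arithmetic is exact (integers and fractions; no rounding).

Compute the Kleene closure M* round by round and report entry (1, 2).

D(0):
  [0, 9, ∞]
  [∞, 0, 13]
  [0, 8, 0]
D(1):
  [0, 9, ∞]
  [∞, 0, 13]
  [0, 8, 0]
D(2):
  [0, 9, 22]
  [∞, 0, 13]
  [0, 8, 0]
D(3):
  [0, 9, 22]
  [13, 0, 13]
  [0, 8, 0]
Answer: M*[1][2] = 13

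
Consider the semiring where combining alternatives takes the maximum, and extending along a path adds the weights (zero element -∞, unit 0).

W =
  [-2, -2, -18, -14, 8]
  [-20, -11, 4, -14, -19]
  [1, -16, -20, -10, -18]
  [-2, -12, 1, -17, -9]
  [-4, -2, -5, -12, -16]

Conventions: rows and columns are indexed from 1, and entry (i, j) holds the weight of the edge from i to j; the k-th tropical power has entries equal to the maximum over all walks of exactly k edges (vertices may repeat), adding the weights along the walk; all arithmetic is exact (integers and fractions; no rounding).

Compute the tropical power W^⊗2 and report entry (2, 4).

W^⊗2:
  [4, 6, 3, -4, 6]
  [5, -12, -7, -6, -12]
  [-1, -1, -9, -13, 9]
  [2, -4, -8, -9, 6]
  [-4, -6, 2, -15, 4]
Key observation: the optimum is the walk 2->3->4, with weight 4 + (-10) = -6.
Optimal value attained by: walk 2->3->4.
Answer: (W^⊗2)[2][4] = -6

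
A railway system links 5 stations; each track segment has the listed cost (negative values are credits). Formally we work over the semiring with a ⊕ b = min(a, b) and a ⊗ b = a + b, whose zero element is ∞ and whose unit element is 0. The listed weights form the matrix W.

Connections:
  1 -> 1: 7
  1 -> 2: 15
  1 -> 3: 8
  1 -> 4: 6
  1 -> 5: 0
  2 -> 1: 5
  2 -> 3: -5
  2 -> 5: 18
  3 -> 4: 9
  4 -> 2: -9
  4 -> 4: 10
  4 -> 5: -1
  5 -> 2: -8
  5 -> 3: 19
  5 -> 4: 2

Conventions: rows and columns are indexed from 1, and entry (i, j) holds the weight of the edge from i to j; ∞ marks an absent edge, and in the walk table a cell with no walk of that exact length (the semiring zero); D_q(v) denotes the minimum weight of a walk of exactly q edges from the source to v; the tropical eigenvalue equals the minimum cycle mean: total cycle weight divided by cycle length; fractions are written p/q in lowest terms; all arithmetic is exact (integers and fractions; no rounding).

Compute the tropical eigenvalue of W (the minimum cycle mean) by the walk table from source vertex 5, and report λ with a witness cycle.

q=0: [∞, ∞, ∞, ∞, 0]
q=1: [∞, -8, 19, 2, ∞]
q=2: [-3, -7, -13, 12, 1]
q=3: [-2, -7, -12, -4, -3]
q=4: [-2, -13, -12, -3, -5]
q=5: [-8, -13, -18, -3, -4]
Optimal cycle mean attained by: cycle 2->3->4->2, total (-5) + 9 + (-9), length 3.
Answer: λ = -5/3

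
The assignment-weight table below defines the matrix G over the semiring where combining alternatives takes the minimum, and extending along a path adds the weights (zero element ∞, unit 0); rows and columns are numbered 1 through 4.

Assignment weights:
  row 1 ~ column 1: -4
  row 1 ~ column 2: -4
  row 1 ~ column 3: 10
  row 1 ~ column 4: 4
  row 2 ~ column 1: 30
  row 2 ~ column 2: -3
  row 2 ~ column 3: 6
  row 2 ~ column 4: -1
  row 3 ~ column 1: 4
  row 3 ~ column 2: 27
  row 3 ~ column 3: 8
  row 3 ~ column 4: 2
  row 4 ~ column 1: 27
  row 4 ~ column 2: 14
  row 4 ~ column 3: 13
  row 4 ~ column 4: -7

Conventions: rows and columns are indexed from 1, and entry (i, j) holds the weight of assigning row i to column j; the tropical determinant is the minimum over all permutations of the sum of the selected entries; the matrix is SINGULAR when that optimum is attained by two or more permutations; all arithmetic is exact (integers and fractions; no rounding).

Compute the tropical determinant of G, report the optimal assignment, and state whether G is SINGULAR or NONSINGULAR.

σ = (1, 2, 3, 4): (-4) + (-3) + 8 + (-7) = -6
σ = (1, 2, 4, 3): (-4) + (-3) + 2 + 13 = 8
σ = (1, 3, 2, 4): (-4) + 6 + 27 + (-7) = 22
σ = (1, 3, 4, 2): (-4) + 6 + 2 + 14 = 18
σ = (1, 4, 2, 3): (-4) + (-1) + 27 + 13 = 35
σ = (1, 4, 3, 2): (-4) + (-1) + 8 + 14 = 17
σ = (2, 1, 3, 4): (-4) + 30 + 8 + (-7) = 27
σ = (2, 1, 4, 3): (-4) + 30 + 2 + 13 = 41
σ = (2, 3, 1, 4): (-4) + 6 + 4 + (-7) = -1
σ = (2, 3, 4, 1): (-4) + 6 + 2 + 27 = 31
σ = (2, 4, 1, 3): (-4) + (-1) + 4 + 13 = 12
σ = (2, 4, 3, 1): (-4) + (-1) + 8 + 27 = 30
σ = (3, 1, 2, 4): 10 + 30 + 27 + (-7) = 60
σ = (3, 1, 4, 2): 10 + 30 + 2 + 14 = 56
σ = (3, 2, 1, 4): 10 + (-3) + 4 + (-7) = 4
σ = (3, 2, 4, 1): 10 + (-3) + 2 + 27 = 36
σ = (3, 4, 1, 2): 10 + (-1) + 4 + 14 = 27
σ = (3, 4, 2, 1): 10 + (-1) + 27 + 27 = 63
σ = (4, 1, 2, 3): 4 + 30 + 27 + 13 = 74
σ = (4, 1, 3, 2): 4 + 30 + 8 + 14 = 56
σ = (4, 2, 1, 3): 4 + (-3) + 4 + 13 = 18
σ = (4, 2, 3, 1): 4 + (-3) + 8 + 27 = 36
σ = (4, 3, 1, 2): 4 + 6 + 4 + 14 = 28
σ = (4, 3, 2, 1): 4 + 6 + 27 + 27 = 64
Optimal value attained by: σ = (1, 2, 3, 4).
Answer: det⊕(G) = -6; verdict: NONSINGULAR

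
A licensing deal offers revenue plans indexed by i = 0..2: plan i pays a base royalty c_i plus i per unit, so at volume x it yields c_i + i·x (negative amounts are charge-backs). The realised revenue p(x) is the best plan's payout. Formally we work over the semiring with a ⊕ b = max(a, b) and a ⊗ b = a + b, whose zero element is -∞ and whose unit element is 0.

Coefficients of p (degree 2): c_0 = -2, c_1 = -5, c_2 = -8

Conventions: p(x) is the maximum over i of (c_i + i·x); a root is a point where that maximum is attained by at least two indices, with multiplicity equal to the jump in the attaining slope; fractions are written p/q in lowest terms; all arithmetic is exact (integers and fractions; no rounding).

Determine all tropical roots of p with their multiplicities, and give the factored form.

hull edge (i=0, c=-2) to (i=2, c=-8): slope -3, span 2
Factored form: p(x) = -8 ⊗ (x ⊕ 3) ⊗ (x ⊕ 3)
Answer: roots = 3 (mult 2)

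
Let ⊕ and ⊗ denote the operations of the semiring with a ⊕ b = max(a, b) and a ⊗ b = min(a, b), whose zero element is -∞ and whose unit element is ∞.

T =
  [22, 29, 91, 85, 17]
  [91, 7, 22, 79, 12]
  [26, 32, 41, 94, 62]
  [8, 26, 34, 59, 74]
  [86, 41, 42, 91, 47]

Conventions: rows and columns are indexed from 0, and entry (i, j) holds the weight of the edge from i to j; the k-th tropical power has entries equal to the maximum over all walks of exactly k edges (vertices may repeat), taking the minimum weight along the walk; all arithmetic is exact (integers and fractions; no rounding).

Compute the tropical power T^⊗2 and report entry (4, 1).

T^⊗2:
  [29, 32, 41, 91, 74]
  [22, 29, 91, 85, 74]
  [62, 41, 42, 62, 74]
  [74, 41, 42, 74, 59]
  [47, 41, 86, 85, 74]
Key observation: the optimum is the walk 4->4->1, with weight 47 min 41 = 41.
Optimal value attained by: walk 4->4->1.
Answer: (T^⊗2)[4][1] = 41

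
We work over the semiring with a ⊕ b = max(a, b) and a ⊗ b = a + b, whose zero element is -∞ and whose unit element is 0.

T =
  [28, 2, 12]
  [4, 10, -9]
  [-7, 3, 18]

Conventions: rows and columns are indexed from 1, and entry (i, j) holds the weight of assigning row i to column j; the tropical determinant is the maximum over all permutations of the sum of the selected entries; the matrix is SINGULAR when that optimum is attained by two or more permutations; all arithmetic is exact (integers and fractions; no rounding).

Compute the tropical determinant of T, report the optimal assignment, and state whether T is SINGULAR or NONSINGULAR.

σ = (1, 2, 3): 28 + 10 + 18 = 56
σ = (1, 3, 2): 28 + (-9) + 3 = 22
σ = (2, 1, 3): 2 + 4 + 18 = 24
σ = (2, 3, 1): 2 + (-9) + (-7) = -14
σ = (3, 1, 2): 12 + 4 + 3 = 19
σ = (3, 2, 1): 12 + 10 + (-7) = 15
Optimal value attained by: σ = (1, 2, 3).
Answer: det⊕(T) = 56; verdict: NONSINGULAR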